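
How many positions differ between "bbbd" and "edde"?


Comparing "bbbd" and "edde" position by position:
  Position 0: 'b' vs 'e' => DIFFER
  Position 1: 'b' vs 'd' => DIFFER
  Position 2: 'b' vs 'd' => DIFFER
  Position 3: 'd' vs 'e' => DIFFER
Positions that differ: 4

4


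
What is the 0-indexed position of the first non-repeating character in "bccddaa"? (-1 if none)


Input: bccddaa
Character frequencies:
  'a': 2
  'b': 1
  'c': 2
  'd': 2
Scanning left to right for freq == 1:
  Position 0 ('b'): unique! => answer = 0

0


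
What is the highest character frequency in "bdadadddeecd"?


Input: bdadadddeecd
Character counts:
  'a': 2
  'b': 1
  'c': 1
  'd': 6
  'e': 2
Maximum frequency: 6

6


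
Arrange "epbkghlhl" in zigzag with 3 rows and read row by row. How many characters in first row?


Zigzag "epbkghlhl" into 3 rows:
Placing characters:
  'e' => row 0
  'p' => row 1
  'b' => row 2
  'k' => row 1
  'g' => row 0
  'h' => row 1
  'l' => row 2
  'h' => row 1
  'l' => row 0
Rows:
  Row 0: "egl"
  Row 1: "pkhh"
  Row 2: "bl"
First row length: 3

3


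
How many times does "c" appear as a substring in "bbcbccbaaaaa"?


Searching for "c" in "bbcbccbaaaaa"
Scanning each position:
  Position 0: "b" => no
  Position 1: "b" => no
  Position 2: "c" => MATCH
  Position 3: "b" => no
  Position 4: "c" => MATCH
  Position 5: "c" => MATCH
  Position 6: "b" => no
  Position 7: "a" => no
  Position 8: "a" => no
  Position 9: "a" => no
  Position 10: "a" => no
  Position 11: "a" => no
Total occurrences: 3

3


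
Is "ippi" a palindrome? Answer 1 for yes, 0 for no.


Input: ippi
Reversed: ippi
  Compare pos 0 ('i') with pos 3 ('i'): match
  Compare pos 1 ('p') with pos 2 ('p'): match
Result: palindrome

1


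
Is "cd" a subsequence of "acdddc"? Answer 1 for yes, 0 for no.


Check if "cd" is a subsequence of "acdddc"
Greedy scan:
  Position 0 ('a'): no match needed
  Position 1 ('c'): matches sub[0] = 'c'
  Position 2 ('d'): matches sub[1] = 'd'
  Position 3 ('d'): no match needed
  Position 4 ('d'): no match needed
  Position 5 ('c'): no match needed
All 2 characters matched => is a subsequence

1


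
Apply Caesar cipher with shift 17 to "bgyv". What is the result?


Caesar cipher: shift "bgyv" by 17
  'b' (pos 1) + 17 = pos 18 = 's'
  'g' (pos 6) + 17 = pos 23 = 'x'
  'y' (pos 24) + 17 = pos 15 = 'p'
  'v' (pos 21) + 17 = pos 12 = 'm'
Result: sxpm

sxpm


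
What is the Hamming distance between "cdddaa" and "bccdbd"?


Comparing "cdddaa" and "bccdbd" position by position:
  Position 0: 'c' vs 'b' => differ
  Position 1: 'd' vs 'c' => differ
  Position 2: 'd' vs 'c' => differ
  Position 3: 'd' vs 'd' => same
  Position 4: 'a' vs 'b' => differ
  Position 5: 'a' vs 'd' => differ
Total differences (Hamming distance): 5

5


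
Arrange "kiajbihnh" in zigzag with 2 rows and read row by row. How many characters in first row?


Zigzag "kiajbihnh" into 2 rows:
Placing characters:
  'k' => row 0
  'i' => row 1
  'a' => row 0
  'j' => row 1
  'b' => row 0
  'i' => row 1
  'h' => row 0
  'n' => row 1
  'h' => row 0
Rows:
  Row 0: "kabhh"
  Row 1: "ijin"
First row length: 5

5


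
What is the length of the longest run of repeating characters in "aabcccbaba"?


Input: "aabcccbaba"
Scanning for longest run:
  Position 1 ('a'): continues run of 'a', length=2
  Position 2 ('b'): new char, reset run to 1
  Position 3 ('c'): new char, reset run to 1
  Position 4 ('c'): continues run of 'c', length=2
  Position 5 ('c'): continues run of 'c', length=3
  Position 6 ('b'): new char, reset run to 1
  Position 7 ('a'): new char, reset run to 1
  Position 8 ('b'): new char, reset run to 1
  Position 9 ('a'): new char, reset run to 1
Longest run: 'c' with length 3

3


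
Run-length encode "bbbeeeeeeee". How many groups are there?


Input: bbbeeeeeeee
Scanning for consecutive runs:
  Group 1: 'b' x 3 (positions 0-2)
  Group 2: 'e' x 8 (positions 3-10)
Total groups: 2

2


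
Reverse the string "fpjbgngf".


Input: fpjbgngf
Reading characters right to left:
  Position 7: 'f'
  Position 6: 'g'
  Position 5: 'n'
  Position 4: 'g'
  Position 3: 'b'
  Position 2: 'j'
  Position 1: 'p'
  Position 0: 'f'
Reversed: fgngbjpf

fgngbjpf


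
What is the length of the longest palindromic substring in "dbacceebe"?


Input: "dbacceebe"
Checking substrings for palindromes:
  [6:9] "ebe" (len 3) => palindrome
  [3:5] "cc" (len 2) => palindrome
  [5:7] "ee" (len 2) => palindrome
Longest palindromic substring: "ebe" with length 3

3


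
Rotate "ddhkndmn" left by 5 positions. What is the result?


Input: "ddhkndmn", rotate left by 5
First 5 characters: "ddhkn"
Remaining characters: "dmn"
Concatenate remaining + first: "dmn" + "ddhkn" = "dmnddhkn"

dmnddhkn


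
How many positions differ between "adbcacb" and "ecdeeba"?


Comparing "adbcacb" and "ecdeeba" position by position:
  Position 0: 'a' vs 'e' => DIFFER
  Position 1: 'd' vs 'c' => DIFFER
  Position 2: 'b' vs 'd' => DIFFER
  Position 3: 'c' vs 'e' => DIFFER
  Position 4: 'a' vs 'e' => DIFFER
  Position 5: 'c' vs 'b' => DIFFER
  Position 6: 'b' vs 'a' => DIFFER
Positions that differ: 7

7


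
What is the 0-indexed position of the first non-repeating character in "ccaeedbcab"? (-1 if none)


Input: ccaeedbcab
Character frequencies:
  'a': 2
  'b': 2
  'c': 3
  'd': 1
  'e': 2
Scanning left to right for freq == 1:
  Position 0 ('c'): freq=3, skip
  Position 1 ('c'): freq=3, skip
  Position 2 ('a'): freq=2, skip
  Position 3 ('e'): freq=2, skip
  Position 4 ('e'): freq=2, skip
  Position 5 ('d'): unique! => answer = 5

5


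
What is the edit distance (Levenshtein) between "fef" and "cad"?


Computing edit distance: "fef" -> "cad"
DP table:
           c    a    d
      0    1    2    3
  f   1    1    2    3
  e   2    2    2    3
  f   3    3    3    3
Edit distance = dp[3][3] = 3

3


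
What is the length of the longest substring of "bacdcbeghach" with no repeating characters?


Input: "bacdcbeghach"
Sliding window (track last position of each char):
  Position 0 ('b'): window [0,0] length 1 -- new best
  Position 1 ('a'): window [0,1] length 2 -- new best
  Position 2 ('c'): window [0,2] length 3 -- new best
  Position 3 ('d'): window [0,3] length 4 -- new best
  Position 4 ('c'): repeat (last at 2), move window start to 3
  Position 4 ('c'): window [3,4] length 2
  Position 5 ('b'): window [3,5] length 3
  Position 6 ('e'): window [3,6] length 4
  Position 7 ('g'): window [3,7] length 5 -- new best
  Position 8 ('h'): window [3,8] length 6 -- new best
  Position 9 ('a'): window [3,9] length 7 -- new best
  Position 10 ('c'): repeat (last at 4), move window start to 5
  Position 10 ('c'): window [5,10] length 6
  Position 11 ('h'): repeat (last at 8), move window start to 9
  Position 11 ('h'): window [9,11] length 3
Longest substring with no repeats: "dcbegha" with length 7

7


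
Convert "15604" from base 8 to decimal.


Input: "15604" in base 8
Positional expansion:
  Digit '1' (value 1) x 8^4 = 4096
  Digit '5' (value 5) x 8^3 = 2560
  Digit '6' (value 6) x 8^2 = 384
  Digit '0' (value 0) x 8^1 = 0
  Digit '4' (value 4) x 8^0 = 4
Sum = 7044

7044


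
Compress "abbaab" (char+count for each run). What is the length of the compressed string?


Input: abbaab
Runs:
  'a' x 1 => "a1"
  'b' x 2 => "b2"
  'a' x 2 => "a2"
  'b' x 1 => "b1"
Compressed: "a1b2a2b1"
Compressed length: 8

8


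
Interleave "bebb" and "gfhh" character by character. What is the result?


Interleaving "bebb" and "gfhh":
  Position 0: 'b' from first, 'g' from second => "bg"
  Position 1: 'e' from first, 'f' from second => "ef"
  Position 2: 'b' from first, 'h' from second => "bh"
  Position 3: 'b' from first, 'h' from second => "bh"
Result: bgefbhbh

bgefbhbh


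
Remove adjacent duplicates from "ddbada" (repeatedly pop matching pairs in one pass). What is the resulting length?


Input: ddbada
Stack-based adjacent duplicate removal:
  Read 'd': push. Stack: d
  Read 'd': matches stack top 'd' => pop. Stack: (empty)
  Read 'b': push. Stack: b
  Read 'a': push. Stack: ba
  Read 'd': push. Stack: bad
  Read 'a': push. Stack: bada
Final stack: "bada" (length 4)

4


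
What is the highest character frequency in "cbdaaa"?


Input: cbdaaa
Character counts:
  'a': 3
  'b': 1
  'c': 1
  'd': 1
Maximum frequency: 3

3


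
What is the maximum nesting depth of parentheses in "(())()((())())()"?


Input: "(())()((())())()"
Tracking depth:
  Position 0 '(': depth becomes 1
  Position 1 '(': depth becomes 2
  Position 2 ')': depth becomes 1
  Position 3 ')': depth becomes 0
  Position 4 '(': depth becomes 1
  Position 5 ')': depth becomes 0
  Position 6 '(': depth becomes 1
  Position 7 '(': depth becomes 2
  Position 8 '(': depth becomes 3
  Position 9 ')': depth becomes 2
  Position 10 ')': depth becomes 1
  Position 11 '(': depth becomes 2
  Position 12 ')': depth becomes 1
  Position 13 ')': depth becomes 0
  Position 14 '(': depth becomes 1
  Position 15 ')': depth becomes 0
Maximum depth reached: 3

3


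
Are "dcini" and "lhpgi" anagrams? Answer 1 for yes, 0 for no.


Strings: "dcini", "lhpgi"
Sorted first:  cdiin
Sorted second: ghilp
Differ at position 0: 'c' vs 'g' => not anagrams

0


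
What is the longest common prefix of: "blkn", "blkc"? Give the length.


Words: blkn, blkc
  Position 0: all 'b' => match
  Position 1: all 'l' => match
  Position 2: all 'k' => match
  Position 3: ('n', 'c') => mismatch, stop
LCP = "blk" (length 3)

3


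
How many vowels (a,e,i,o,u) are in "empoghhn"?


Input: empoghhn
Checking each character:
  'e' at position 0: vowel (running total: 1)
  'm' at position 1: consonant
  'p' at position 2: consonant
  'o' at position 3: vowel (running total: 2)
  'g' at position 4: consonant
  'h' at position 5: consonant
  'h' at position 6: consonant
  'n' at position 7: consonant
Total vowels: 2

2


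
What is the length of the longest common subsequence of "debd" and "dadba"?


LCS of "debd" and "dadba"
DP table:
           d    a    d    b    a
      0    0    0    0    0    0
  d   0    1    1    1    1    1
  e   0    1    1    1    1    1
  b   0    1    1    1    2    2
  d   0    1    1    2    2    2
LCS length = dp[4][5] = 2

2


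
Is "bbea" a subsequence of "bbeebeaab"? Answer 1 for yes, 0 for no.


Check if "bbea" is a subsequence of "bbeebeaab"
Greedy scan:
  Position 0 ('b'): matches sub[0] = 'b'
  Position 1 ('b'): matches sub[1] = 'b'
  Position 2 ('e'): matches sub[2] = 'e'
  Position 3 ('e'): no match needed
  Position 4 ('b'): no match needed
  Position 5 ('e'): no match needed
  Position 6 ('a'): matches sub[3] = 'a'
  Position 7 ('a'): no match needed
  Position 8 ('b'): no match needed
All 4 characters matched => is a subsequence

1


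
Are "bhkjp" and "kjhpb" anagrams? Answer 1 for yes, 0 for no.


Strings: "bhkjp", "kjhpb"
Sorted first:  bhjkp
Sorted second: bhjkp
Sorted forms match => anagrams

1


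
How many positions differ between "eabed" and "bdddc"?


Comparing "eabed" and "bdddc" position by position:
  Position 0: 'e' vs 'b' => DIFFER
  Position 1: 'a' vs 'd' => DIFFER
  Position 2: 'b' vs 'd' => DIFFER
  Position 3: 'e' vs 'd' => DIFFER
  Position 4: 'd' vs 'c' => DIFFER
Positions that differ: 5

5


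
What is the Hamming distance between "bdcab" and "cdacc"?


Comparing "bdcab" and "cdacc" position by position:
  Position 0: 'b' vs 'c' => differ
  Position 1: 'd' vs 'd' => same
  Position 2: 'c' vs 'a' => differ
  Position 3: 'a' vs 'c' => differ
  Position 4: 'b' vs 'c' => differ
Total differences (Hamming distance): 4

4


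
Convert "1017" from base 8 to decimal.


Input: "1017" in base 8
Positional expansion:
  Digit '1' (value 1) x 8^3 = 512
  Digit '0' (value 0) x 8^2 = 0
  Digit '1' (value 1) x 8^1 = 8
  Digit '7' (value 7) x 8^0 = 7
Sum = 527

527


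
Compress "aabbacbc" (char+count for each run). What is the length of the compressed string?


Input: aabbacbc
Runs:
  'a' x 2 => "a2"
  'b' x 2 => "b2"
  'a' x 1 => "a1"
  'c' x 1 => "c1"
  'b' x 1 => "b1"
  'c' x 1 => "c1"
Compressed: "a2b2a1c1b1c1"
Compressed length: 12

12


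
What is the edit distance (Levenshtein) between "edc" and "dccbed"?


Computing edit distance: "edc" -> "dccbed"
DP table:
           d    c    c    b    e    d
      0    1    2    3    4    5    6
  e   1    1    2    3    4    4    5
  d   2    1    2    3    4    5    4
  c   3    2    1    2    3    4    5
Edit distance = dp[3][6] = 5

5


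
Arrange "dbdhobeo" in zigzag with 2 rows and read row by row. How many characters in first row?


Zigzag "dbdhobeo" into 2 rows:
Placing characters:
  'd' => row 0
  'b' => row 1
  'd' => row 0
  'h' => row 1
  'o' => row 0
  'b' => row 1
  'e' => row 0
  'o' => row 1
Rows:
  Row 0: "ddoe"
  Row 1: "bhbo"
First row length: 4

4


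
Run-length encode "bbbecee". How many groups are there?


Input: bbbecee
Scanning for consecutive runs:
  Group 1: 'b' x 3 (positions 0-2)
  Group 2: 'e' x 1 (positions 3-3)
  Group 3: 'c' x 1 (positions 4-4)
  Group 4: 'e' x 2 (positions 5-6)
Total groups: 4

4


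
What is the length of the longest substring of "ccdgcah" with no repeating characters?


Input: "ccdgcah"
Sliding window (track last position of each char):
  Position 0 ('c'): window [0,0] length 1 -- new best
  Position 1 ('c'): repeat (last at 0), move window start to 1
  Position 1 ('c'): window [1,1] length 1
  Position 2 ('d'): window [1,2] length 2 -- new best
  Position 3 ('g'): window [1,3] length 3 -- new best
  Position 4 ('c'): repeat (last at 1), move window start to 2
  Position 4 ('c'): window [2,4] length 3
  Position 5 ('a'): window [2,5] length 4 -- new best
  Position 6 ('h'): window [2,6] length 5 -- new best
Longest substring with no repeats: "dgcah" with length 5

5


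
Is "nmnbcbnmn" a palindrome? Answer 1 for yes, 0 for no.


Input: nmnbcbnmn
Reversed: nmnbcbnmn
  Compare pos 0 ('n') with pos 8 ('n'): match
  Compare pos 1 ('m') with pos 7 ('m'): match
  Compare pos 2 ('n') with pos 6 ('n'): match
  Compare pos 3 ('b') with pos 5 ('b'): match
Result: palindrome

1


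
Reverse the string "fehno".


Input: fehno
Reading characters right to left:
  Position 4: 'o'
  Position 3: 'n'
  Position 2: 'h'
  Position 1: 'e'
  Position 0: 'f'
Reversed: onhef

onhef


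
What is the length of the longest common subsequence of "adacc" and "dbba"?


LCS of "adacc" and "dbba"
DP table:
           d    b    b    a
      0    0    0    0    0
  a   0    0    0    0    1
  d   0    1    1    1    1
  a   0    1    1    1    2
  c   0    1    1    1    2
  c   0    1    1    1    2
LCS length = dp[5][4] = 2

2


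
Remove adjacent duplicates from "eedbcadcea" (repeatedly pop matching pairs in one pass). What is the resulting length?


Input: eedbcadcea
Stack-based adjacent duplicate removal:
  Read 'e': push. Stack: e
  Read 'e': matches stack top 'e' => pop. Stack: (empty)
  Read 'd': push. Stack: d
  Read 'b': push. Stack: db
  Read 'c': push. Stack: dbc
  Read 'a': push. Stack: dbca
  Read 'd': push. Stack: dbcad
  Read 'c': push. Stack: dbcadc
  Read 'e': push. Stack: dbcadce
  Read 'a': push. Stack: dbcadcea
Final stack: "dbcadcea" (length 8)

8


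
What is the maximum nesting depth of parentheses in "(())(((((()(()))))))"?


Input: "(())(((((()(()))))))"
Tracking depth:
  Position 0 '(': depth becomes 1
  Position 1 '(': depth becomes 2
  Position 2 ')': depth becomes 1
  Position 3 ')': depth becomes 0
  Position 4 '(': depth becomes 1
  Position 5 '(': depth becomes 2
  Position 6 '(': depth becomes 3
  Position 7 '(': depth becomes 4
  Position 8 '(': depth becomes 5
  Position 9 '(': depth becomes 6
  Position 10 ')': depth becomes 5
  Position 11 '(': depth becomes 6
  Position 12 '(': depth becomes 7
  Position 13 ')': depth becomes 6
  Position 14 ')': depth becomes 5
  Position 15 ')': depth becomes 4
  Position 16 ')': depth becomes 3
  Position 17 ')': depth becomes 2
  Position 18 ')': depth becomes 1
  Position 19 ')': depth becomes 0
Maximum depth reached: 7

7


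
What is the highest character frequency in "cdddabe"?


Input: cdddabe
Character counts:
  'a': 1
  'b': 1
  'c': 1
  'd': 3
  'e': 1
Maximum frequency: 3

3


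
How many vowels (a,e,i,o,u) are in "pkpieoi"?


Input: pkpieoi
Checking each character:
  'p' at position 0: consonant
  'k' at position 1: consonant
  'p' at position 2: consonant
  'i' at position 3: vowel (running total: 1)
  'e' at position 4: vowel (running total: 2)
  'o' at position 5: vowel (running total: 3)
  'i' at position 6: vowel (running total: 4)
Total vowels: 4

4


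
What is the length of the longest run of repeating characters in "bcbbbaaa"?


Input: "bcbbbaaa"
Scanning for longest run:
  Position 1 ('c'): new char, reset run to 1
  Position 2 ('b'): new char, reset run to 1
  Position 3 ('b'): continues run of 'b', length=2
  Position 4 ('b'): continues run of 'b', length=3
  Position 5 ('a'): new char, reset run to 1
  Position 6 ('a'): continues run of 'a', length=2
  Position 7 ('a'): continues run of 'a', length=3
Longest run: 'b' with length 3

3


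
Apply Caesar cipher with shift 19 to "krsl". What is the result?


Caesar cipher: shift "krsl" by 19
  'k' (pos 10) + 19 = pos 3 = 'd'
  'r' (pos 17) + 19 = pos 10 = 'k'
  's' (pos 18) + 19 = pos 11 = 'l'
  'l' (pos 11) + 19 = pos 4 = 'e'
Result: dkle

dkle


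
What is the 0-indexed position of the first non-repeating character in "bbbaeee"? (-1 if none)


Input: bbbaeee
Character frequencies:
  'a': 1
  'b': 3
  'e': 3
Scanning left to right for freq == 1:
  Position 0 ('b'): freq=3, skip
  Position 1 ('b'): freq=3, skip
  Position 2 ('b'): freq=3, skip
  Position 3 ('a'): unique! => answer = 3

3


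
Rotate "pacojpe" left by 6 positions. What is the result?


Input: "pacojpe", rotate left by 6
First 6 characters: "pacojp"
Remaining characters: "e"
Concatenate remaining + first: "e" + "pacojp" = "epacojp"

epacojp


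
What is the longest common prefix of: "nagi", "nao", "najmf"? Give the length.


Words: nagi, nao, najmf
  Position 0: all 'n' => match
  Position 1: all 'a' => match
  Position 2: ('g', 'o', 'j') => mismatch, stop
LCP = "na" (length 2)

2


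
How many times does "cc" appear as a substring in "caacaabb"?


Searching for "cc" in "caacaabb"
Scanning each position:
  Position 0: "ca" => no
  Position 1: "aa" => no
  Position 2: "ac" => no
  Position 3: "ca" => no
  Position 4: "aa" => no
  Position 5: "ab" => no
  Position 6: "bb" => no
Total occurrences: 0

0


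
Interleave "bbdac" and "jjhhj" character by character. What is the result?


Interleaving "bbdac" and "jjhhj":
  Position 0: 'b' from first, 'j' from second => "bj"
  Position 1: 'b' from first, 'j' from second => "bj"
  Position 2: 'd' from first, 'h' from second => "dh"
  Position 3: 'a' from first, 'h' from second => "ah"
  Position 4: 'c' from first, 'j' from second => "cj"
Result: bjbjdhahcj

bjbjdhahcj


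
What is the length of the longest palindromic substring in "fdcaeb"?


Input: "fdcaeb"
Checking substrings for palindromes:
  No multi-char palindromic substrings found
Longest palindromic substring: "f" with length 1

1


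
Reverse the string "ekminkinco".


Input: ekminkinco
Reading characters right to left:
  Position 9: 'o'
  Position 8: 'c'
  Position 7: 'n'
  Position 6: 'i'
  Position 5: 'k'
  Position 4: 'n'
  Position 3: 'i'
  Position 2: 'm'
  Position 1: 'k'
  Position 0: 'e'
Reversed: ocniknimke

ocniknimke


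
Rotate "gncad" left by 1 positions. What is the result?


Input: "gncad", rotate left by 1
First 1 characters: "g"
Remaining characters: "ncad"
Concatenate remaining + first: "ncad" + "g" = "ncadg"

ncadg


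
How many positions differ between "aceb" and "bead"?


Comparing "aceb" and "bead" position by position:
  Position 0: 'a' vs 'b' => DIFFER
  Position 1: 'c' vs 'e' => DIFFER
  Position 2: 'e' vs 'a' => DIFFER
  Position 3: 'b' vs 'd' => DIFFER
Positions that differ: 4

4


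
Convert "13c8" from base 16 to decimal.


Input: "13c8" in base 16
Positional expansion:
  Digit '1' (value 1) x 16^3 = 4096
  Digit '3' (value 3) x 16^2 = 768
  Digit 'c' (value 12) x 16^1 = 192
  Digit '8' (value 8) x 16^0 = 8
Sum = 5064

5064


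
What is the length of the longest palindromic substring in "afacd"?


Input: "afacd"
Checking substrings for palindromes:
  [0:3] "afa" (len 3) => palindrome
Longest palindromic substring: "afa" with length 3

3


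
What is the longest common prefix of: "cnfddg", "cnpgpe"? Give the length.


Words: cnfddg, cnpgpe
  Position 0: all 'c' => match
  Position 1: all 'n' => match
  Position 2: ('f', 'p') => mismatch, stop
LCP = "cn" (length 2)

2


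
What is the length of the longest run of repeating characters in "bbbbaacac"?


Input: "bbbbaacac"
Scanning for longest run:
  Position 1 ('b'): continues run of 'b', length=2
  Position 2 ('b'): continues run of 'b', length=3
  Position 3 ('b'): continues run of 'b', length=4
  Position 4 ('a'): new char, reset run to 1
  Position 5 ('a'): continues run of 'a', length=2
  Position 6 ('c'): new char, reset run to 1
  Position 7 ('a'): new char, reset run to 1
  Position 8 ('c'): new char, reset run to 1
Longest run: 'b' with length 4

4


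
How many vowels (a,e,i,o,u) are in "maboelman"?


Input: maboelman
Checking each character:
  'm' at position 0: consonant
  'a' at position 1: vowel (running total: 1)
  'b' at position 2: consonant
  'o' at position 3: vowel (running total: 2)
  'e' at position 4: vowel (running total: 3)
  'l' at position 5: consonant
  'm' at position 6: consonant
  'a' at position 7: vowel (running total: 4)
  'n' at position 8: consonant
Total vowels: 4

4


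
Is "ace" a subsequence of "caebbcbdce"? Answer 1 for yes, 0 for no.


Check if "ace" is a subsequence of "caebbcbdce"
Greedy scan:
  Position 0 ('c'): no match needed
  Position 1 ('a'): matches sub[0] = 'a'
  Position 2 ('e'): no match needed
  Position 3 ('b'): no match needed
  Position 4 ('b'): no match needed
  Position 5 ('c'): matches sub[1] = 'c'
  Position 6 ('b'): no match needed
  Position 7 ('d'): no match needed
  Position 8 ('c'): no match needed
  Position 9 ('e'): matches sub[2] = 'e'
All 3 characters matched => is a subsequence

1


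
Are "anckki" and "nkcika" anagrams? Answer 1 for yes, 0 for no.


Strings: "anckki", "nkcika"
Sorted first:  acikkn
Sorted second: acikkn
Sorted forms match => anagrams

1


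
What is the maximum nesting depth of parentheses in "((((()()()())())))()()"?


Input: "((((()()()())())))()()"
Tracking depth:
  Position 0 '(': depth becomes 1
  Position 1 '(': depth becomes 2
  Position 2 '(': depth becomes 3
  Position 3 '(': depth becomes 4
  Position 4 '(': depth becomes 5
  Position 5 ')': depth becomes 4
  Position 6 '(': depth becomes 5
  Position 7 ')': depth becomes 4
  Position 8 '(': depth becomes 5
  Position 9 ')': depth becomes 4
  Position 10 '(': depth becomes 5
  Position 11 ')': depth becomes 4
  Position 12 ')': depth becomes 3
  Position 13 '(': depth becomes 4
  Position 14 ')': depth becomes 3
  Position 15 ')': depth becomes 2
  Position 16 ')': depth becomes 1
  Position 17 ')': depth becomes 0
  Position 18 '(': depth becomes 1
  Position 19 ')': depth becomes 0
  Position 20 '(': depth becomes 1
  Position 21 ')': depth becomes 0
Maximum depth reached: 5

5


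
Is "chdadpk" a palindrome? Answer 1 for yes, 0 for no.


Input: chdadpk
Reversed: kpdadhc
  Compare pos 0 ('c') with pos 6 ('k'): MISMATCH
  Compare pos 1 ('h') with pos 5 ('p'): MISMATCH
  Compare pos 2 ('d') with pos 4 ('d'): match
Result: not a palindrome

0


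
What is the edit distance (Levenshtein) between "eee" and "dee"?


Computing edit distance: "eee" -> "dee"
DP table:
           d    e    e
      0    1    2    3
  e   1    1    1    2
  e   2    2    1    1
  e   3    3    2    1
Edit distance = dp[3][3] = 1

1


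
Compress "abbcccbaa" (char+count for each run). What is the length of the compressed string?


Input: abbcccbaa
Runs:
  'a' x 1 => "a1"
  'b' x 2 => "b2"
  'c' x 3 => "c3"
  'b' x 1 => "b1"
  'a' x 2 => "a2"
Compressed: "a1b2c3b1a2"
Compressed length: 10

10


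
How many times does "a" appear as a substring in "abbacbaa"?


Searching for "a" in "abbacbaa"
Scanning each position:
  Position 0: "a" => MATCH
  Position 1: "b" => no
  Position 2: "b" => no
  Position 3: "a" => MATCH
  Position 4: "c" => no
  Position 5: "b" => no
  Position 6: "a" => MATCH
  Position 7: "a" => MATCH
Total occurrences: 4

4


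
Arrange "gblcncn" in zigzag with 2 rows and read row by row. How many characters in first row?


Zigzag "gblcncn" into 2 rows:
Placing characters:
  'g' => row 0
  'b' => row 1
  'l' => row 0
  'c' => row 1
  'n' => row 0
  'c' => row 1
  'n' => row 0
Rows:
  Row 0: "glnn"
  Row 1: "bcc"
First row length: 4

4


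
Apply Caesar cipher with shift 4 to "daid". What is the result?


Caesar cipher: shift "daid" by 4
  'd' (pos 3) + 4 = pos 7 = 'h'
  'a' (pos 0) + 4 = pos 4 = 'e'
  'i' (pos 8) + 4 = pos 12 = 'm'
  'd' (pos 3) + 4 = pos 7 = 'h'
Result: hemh

hemh


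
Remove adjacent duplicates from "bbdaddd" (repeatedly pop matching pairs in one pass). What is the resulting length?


Input: bbdaddd
Stack-based adjacent duplicate removal:
  Read 'b': push. Stack: b
  Read 'b': matches stack top 'b' => pop. Stack: (empty)
  Read 'd': push. Stack: d
  Read 'a': push. Stack: da
  Read 'd': push. Stack: dad
  Read 'd': matches stack top 'd' => pop. Stack: da
  Read 'd': push. Stack: dad
Final stack: "dad" (length 3)

3


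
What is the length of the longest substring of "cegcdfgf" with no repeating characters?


Input: "cegcdfgf"
Sliding window (track last position of each char):
  Position 0 ('c'): window [0,0] length 1 -- new best
  Position 1 ('e'): window [0,1] length 2 -- new best
  Position 2 ('g'): window [0,2] length 3 -- new best
  Position 3 ('c'): repeat (last at 0), move window start to 1
  Position 3 ('c'): window [1,3] length 3
  Position 4 ('d'): window [1,4] length 4 -- new best
  Position 5 ('f'): window [1,5] length 5 -- new best
  Position 6 ('g'): repeat (last at 2), move window start to 3
  Position 6 ('g'): window [3,6] length 4
  Position 7 ('f'): repeat (last at 5), move window start to 6
  Position 7 ('f'): window [6,7] length 2
Longest substring with no repeats: "egcdf" with length 5

5


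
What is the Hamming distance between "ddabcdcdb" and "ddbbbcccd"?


Comparing "ddabcdcdb" and "ddbbbcccd" position by position:
  Position 0: 'd' vs 'd' => same
  Position 1: 'd' vs 'd' => same
  Position 2: 'a' vs 'b' => differ
  Position 3: 'b' vs 'b' => same
  Position 4: 'c' vs 'b' => differ
  Position 5: 'd' vs 'c' => differ
  Position 6: 'c' vs 'c' => same
  Position 7: 'd' vs 'c' => differ
  Position 8: 'b' vs 'd' => differ
Total differences (Hamming distance): 5

5


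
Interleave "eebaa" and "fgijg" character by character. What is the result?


Interleaving "eebaa" and "fgijg":
  Position 0: 'e' from first, 'f' from second => "ef"
  Position 1: 'e' from first, 'g' from second => "eg"
  Position 2: 'b' from first, 'i' from second => "bi"
  Position 3: 'a' from first, 'j' from second => "aj"
  Position 4: 'a' from first, 'g' from second => "ag"
Result: efegbiajag

efegbiajag


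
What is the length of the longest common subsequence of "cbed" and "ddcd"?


LCS of "cbed" and "ddcd"
DP table:
           d    d    c    d
      0    0    0    0    0
  c   0    0    0    1    1
  b   0    0    0    1    1
  e   0    0    0    1    1
  d   0    1    1    1    2
LCS length = dp[4][4] = 2

2


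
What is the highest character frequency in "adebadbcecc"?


Input: adebadbcecc
Character counts:
  'a': 2
  'b': 2
  'c': 3
  'd': 2
  'e': 2
Maximum frequency: 3

3


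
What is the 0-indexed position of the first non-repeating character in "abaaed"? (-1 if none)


Input: abaaed
Character frequencies:
  'a': 3
  'b': 1
  'd': 1
  'e': 1
Scanning left to right for freq == 1:
  Position 0 ('a'): freq=3, skip
  Position 1 ('b'): unique! => answer = 1

1


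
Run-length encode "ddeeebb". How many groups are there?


Input: ddeeebb
Scanning for consecutive runs:
  Group 1: 'd' x 2 (positions 0-1)
  Group 2: 'e' x 3 (positions 2-4)
  Group 3: 'b' x 2 (positions 5-6)
Total groups: 3

3


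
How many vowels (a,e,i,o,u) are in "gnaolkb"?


Input: gnaolkb
Checking each character:
  'g' at position 0: consonant
  'n' at position 1: consonant
  'a' at position 2: vowel (running total: 1)
  'o' at position 3: vowel (running total: 2)
  'l' at position 4: consonant
  'k' at position 5: consonant
  'b' at position 6: consonant
Total vowels: 2

2


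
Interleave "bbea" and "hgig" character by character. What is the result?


Interleaving "bbea" and "hgig":
  Position 0: 'b' from first, 'h' from second => "bh"
  Position 1: 'b' from first, 'g' from second => "bg"
  Position 2: 'e' from first, 'i' from second => "ei"
  Position 3: 'a' from first, 'g' from second => "ag"
Result: bhbgeiag

bhbgeiag


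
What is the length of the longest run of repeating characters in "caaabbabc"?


Input: "caaabbabc"
Scanning for longest run:
  Position 1 ('a'): new char, reset run to 1
  Position 2 ('a'): continues run of 'a', length=2
  Position 3 ('a'): continues run of 'a', length=3
  Position 4 ('b'): new char, reset run to 1
  Position 5 ('b'): continues run of 'b', length=2
  Position 6 ('a'): new char, reset run to 1
  Position 7 ('b'): new char, reset run to 1
  Position 8 ('c'): new char, reset run to 1
Longest run: 'a' with length 3

3


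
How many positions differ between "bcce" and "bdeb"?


Comparing "bcce" and "bdeb" position by position:
  Position 0: 'b' vs 'b' => same
  Position 1: 'c' vs 'd' => DIFFER
  Position 2: 'c' vs 'e' => DIFFER
  Position 3: 'e' vs 'b' => DIFFER
Positions that differ: 3

3


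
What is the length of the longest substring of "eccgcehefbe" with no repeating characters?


Input: "eccgcehefbe"
Sliding window (track last position of each char):
  Position 0 ('e'): window [0,0] length 1 -- new best
  Position 1 ('c'): window [0,1] length 2 -- new best
  Position 2 ('c'): repeat (last at 1), move window start to 2
  Position 2 ('c'): window [2,2] length 1
  Position 3 ('g'): window [2,3] length 2
  Position 4 ('c'): repeat (last at 2), move window start to 3
  Position 4 ('c'): window [3,4] length 2
  Position 5 ('e'): window [3,5] length 3 -- new best
  Position 6 ('h'): window [3,6] length 4 -- new best
  Position 7 ('e'): repeat (last at 5), move window start to 6
  Position 7 ('e'): window [6,7] length 2
  Position 8 ('f'): window [6,8] length 3
  Position 9 ('b'): window [6,9] length 4
  Position 10 ('e'): repeat (last at 7), move window start to 8
  Position 10 ('e'): window [8,10] length 3
Longest substring with no repeats: "gceh" with length 4

4


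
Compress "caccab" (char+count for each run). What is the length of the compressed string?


Input: caccab
Runs:
  'c' x 1 => "c1"
  'a' x 1 => "a1"
  'c' x 2 => "c2"
  'a' x 1 => "a1"
  'b' x 1 => "b1"
Compressed: "c1a1c2a1b1"
Compressed length: 10

10


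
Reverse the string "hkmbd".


Input: hkmbd
Reading characters right to left:
  Position 4: 'd'
  Position 3: 'b'
  Position 2: 'm'
  Position 1: 'k'
  Position 0: 'h'
Reversed: dbmkh

dbmkh


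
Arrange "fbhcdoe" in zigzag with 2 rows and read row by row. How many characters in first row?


Zigzag "fbhcdoe" into 2 rows:
Placing characters:
  'f' => row 0
  'b' => row 1
  'h' => row 0
  'c' => row 1
  'd' => row 0
  'o' => row 1
  'e' => row 0
Rows:
  Row 0: "fhde"
  Row 1: "bco"
First row length: 4

4


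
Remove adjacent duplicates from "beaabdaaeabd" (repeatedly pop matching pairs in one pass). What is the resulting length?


Input: beaabdaaeabd
Stack-based adjacent duplicate removal:
  Read 'b': push. Stack: b
  Read 'e': push. Stack: be
  Read 'a': push. Stack: bea
  Read 'a': matches stack top 'a' => pop. Stack: be
  Read 'b': push. Stack: beb
  Read 'd': push. Stack: bebd
  Read 'a': push. Stack: bebda
  Read 'a': matches stack top 'a' => pop. Stack: bebd
  Read 'e': push. Stack: bebde
  Read 'a': push. Stack: bebdea
  Read 'b': push. Stack: bebdeab
  Read 'd': push. Stack: bebdeabd
Final stack: "bebdeabd" (length 8)

8


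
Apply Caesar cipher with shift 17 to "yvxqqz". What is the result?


Caesar cipher: shift "yvxqqz" by 17
  'y' (pos 24) + 17 = pos 15 = 'p'
  'v' (pos 21) + 17 = pos 12 = 'm'
  'x' (pos 23) + 17 = pos 14 = 'o'
  'q' (pos 16) + 17 = pos 7 = 'h'
  'q' (pos 16) + 17 = pos 7 = 'h'
  'z' (pos 25) + 17 = pos 16 = 'q'
Result: pmohhq

pmohhq


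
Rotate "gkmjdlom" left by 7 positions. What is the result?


Input: "gkmjdlom", rotate left by 7
First 7 characters: "gkmjdlo"
Remaining characters: "m"
Concatenate remaining + first: "m" + "gkmjdlo" = "mgkmjdlo"

mgkmjdlo


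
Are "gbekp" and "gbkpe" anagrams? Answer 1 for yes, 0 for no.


Strings: "gbekp", "gbkpe"
Sorted first:  begkp
Sorted second: begkp
Sorted forms match => anagrams

1


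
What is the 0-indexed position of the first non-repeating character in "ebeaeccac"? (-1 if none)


Input: ebeaeccac
Character frequencies:
  'a': 2
  'b': 1
  'c': 3
  'e': 3
Scanning left to right for freq == 1:
  Position 0 ('e'): freq=3, skip
  Position 1 ('b'): unique! => answer = 1

1


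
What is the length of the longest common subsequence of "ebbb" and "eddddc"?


LCS of "ebbb" and "eddddc"
DP table:
           e    d    d    d    d    c
      0    0    0    0    0    0    0
  e   0    1    1    1    1    1    1
  b   0    1    1    1    1    1    1
  b   0    1    1    1    1    1    1
  b   0    1    1    1    1    1    1
LCS length = dp[4][6] = 1

1


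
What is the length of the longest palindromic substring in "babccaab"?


Input: "babccaab"
Checking substrings for palindromes:
  [0:3] "bab" (len 3) => palindrome
  [3:5] "cc" (len 2) => palindrome
  [5:7] "aa" (len 2) => palindrome
Longest palindromic substring: "bab" with length 3

3


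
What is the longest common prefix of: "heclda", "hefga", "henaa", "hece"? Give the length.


Words: heclda, hefga, henaa, hece
  Position 0: all 'h' => match
  Position 1: all 'e' => match
  Position 2: ('c', 'f', 'n', 'c') => mismatch, stop
LCP = "he" (length 2)

2


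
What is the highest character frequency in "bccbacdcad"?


Input: bccbacdcad
Character counts:
  'a': 2
  'b': 2
  'c': 4
  'd': 2
Maximum frequency: 4

4


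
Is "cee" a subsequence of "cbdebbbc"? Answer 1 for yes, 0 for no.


Check if "cee" is a subsequence of "cbdebbbc"
Greedy scan:
  Position 0 ('c'): matches sub[0] = 'c'
  Position 1 ('b'): no match needed
  Position 2 ('d'): no match needed
  Position 3 ('e'): matches sub[1] = 'e'
  Position 4 ('b'): no match needed
  Position 5 ('b'): no match needed
  Position 6 ('b'): no match needed
  Position 7 ('c'): no match needed
Only matched 2/3 characters => not a subsequence

0


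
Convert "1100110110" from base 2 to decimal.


Input: "1100110110" in base 2
Positional expansion:
  Digit '1' (value 1) x 2^9 = 512
  Digit '1' (value 1) x 2^8 = 256
  Digit '0' (value 0) x 2^7 = 0
  Digit '0' (value 0) x 2^6 = 0
  Digit '1' (value 1) x 2^5 = 32
  Digit '1' (value 1) x 2^4 = 16
  Digit '0' (value 0) x 2^3 = 0
  Digit '1' (value 1) x 2^2 = 4
  Digit '1' (value 1) x 2^1 = 2
  Digit '0' (value 0) x 2^0 = 0
Sum = 822

822


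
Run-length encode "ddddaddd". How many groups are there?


Input: ddddaddd
Scanning for consecutive runs:
  Group 1: 'd' x 4 (positions 0-3)
  Group 2: 'a' x 1 (positions 4-4)
  Group 3: 'd' x 3 (positions 5-7)
Total groups: 3

3


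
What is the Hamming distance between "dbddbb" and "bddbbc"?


Comparing "dbddbb" and "bddbbc" position by position:
  Position 0: 'd' vs 'b' => differ
  Position 1: 'b' vs 'd' => differ
  Position 2: 'd' vs 'd' => same
  Position 3: 'd' vs 'b' => differ
  Position 4: 'b' vs 'b' => same
  Position 5: 'b' vs 'c' => differ
Total differences (Hamming distance): 4

4


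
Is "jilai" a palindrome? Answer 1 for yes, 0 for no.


Input: jilai
Reversed: ialij
  Compare pos 0 ('j') with pos 4 ('i'): MISMATCH
  Compare pos 1 ('i') with pos 3 ('a'): MISMATCH
Result: not a palindrome

0


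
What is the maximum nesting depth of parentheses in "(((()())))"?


Input: "(((()())))"
Tracking depth:
  Position 0 '(': depth becomes 1
  Position 1 '(': depth becomes 2
  Position 2 '(': depth becomes 3
  Position 3 '(': depth becomes 4
  Position 4 ')': depth becomes 3
  Position 5 '(': depth becomes 4
  Position 6 ')': depth becomes 3
  Position 7 ')': depth becomes 2
  Position 8 ')': depth becomes 1
  Position 9 ')': depth becomes 0
Maximum depth reached: 4

4


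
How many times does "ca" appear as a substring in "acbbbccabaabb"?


Searching for "ca" in "acbbbccabaabb"
Scanning each position:
  Position 0: "ac" => no
  Position 1: "cb" => no
  Position 2: "bb" => no
  Position 3: "bb" => no
  Position 4: "bc" => no
  Position 5: "cc" => no
  Position 6: "ca" => MATCH
  Position 7: "ab" => no
  Position 8: "ba" => no
  Position 9: "aa" => no
  Position 10: "ab" => no
  Position 11: "bb" => no
Total occurrences: 1

1


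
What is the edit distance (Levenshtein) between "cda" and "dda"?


Computing edit distance: "cda" -> "dda"
DP table:
           d    d    a
      0    1    2    3
  c   1    1    2    3
  d   2    1    1    2
  a   3    2    2    1
Edit distance = dp[3][3] = 1

1


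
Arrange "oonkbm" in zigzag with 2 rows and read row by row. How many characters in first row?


Zigzag "oonkbm" into 2 rows:
Placing characters:
  'o' => row 0
  'o' => row 1
  'n' => row 0
  'k' => row 1
  'b' => row 0
  'm' => row 1
Rows:
  Row 0: "onb"
  Row 1: "okm"
First row length: 3

3


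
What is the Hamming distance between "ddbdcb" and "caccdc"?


Comparing "ddbdcb" and "caccdc" position by position:
  Position 0: 'd' vs 'c' => differ
  Position 1: 'd' vs 'a' => differ
  Position 2: 'b' vs 'c' => differ
  Position 3: 'd' vs 'c' => differ
  Position 4: 'c' vs 'd' => differ
  Position 5: 'b' vs 'c' => differ
Total differences (Hamming distance): 6

6


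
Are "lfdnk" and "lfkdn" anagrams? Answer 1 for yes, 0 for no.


Strings: "lfdnk", "lfkdn"
Sorted first:  dfkln
Sorted second: dfkln
Sorted forms match => anagrams

1


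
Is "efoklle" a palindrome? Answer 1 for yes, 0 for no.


Input: efoklle
Reversed: ellkofe
  Compare pos 0 ('e') with pos 6 ('e'): match
  Compare pos 1 ('f') with pos 5 ('l'): MISMATCH
  Compare pos 2 ('o') with pos 4 ('l'): MISMATCH
Result: not a palindrome

0


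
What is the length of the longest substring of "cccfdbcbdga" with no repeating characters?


Input: "cccfdbcbdga"
Sliding window (track last position of each char):
  Position 0 ('c'): window [0,0] length 1 -- new best
  Position 1 ('c'): repeat (last at 0), move window start to 1
  Position 1 ('c'): window [1,1] length 1
  Position 2 ('c'): repeat (last at 1), move window start to 2
  Position 2 ('c'): window [2,2] length 1
  Position 3 ('f'): window [2,3] length 2 -- new best
  Position 4 ('d'): window [2,4] length 3 -- new best
  Position 5 ('b'): window [2,5] length 4 -- new best
  Position 6 ('c'): repeat (last at 2), move window start to 3
  Position 6 ('c'): window [3,6] length 4
  Position 7 ('b'): repeat (last at 5), move window start to 6
  Position 7 ('b'): window [6,7] length 2
  Position 8 ('d'): window [6,8] length 3
  Position 9 ('g'): window [6,9] length 4
  Position 10 ('a'): window [6,10] length 5 -- new best
Longest substring with no repeats: "cbdga" with length 5

5


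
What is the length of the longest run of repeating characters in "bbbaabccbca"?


Input: "bbbaabccbca"
Scanning for longest run:
  Position 1 ('b'): continues run of 'b', length=2
  Position 2 ('b'): continues run of 'b', length=3
  Position 3 ('a'): new char, reset run to 1
  Position 4 ('a'): continues run of 'a', length=2
  Position 5 ('b'): new char, reset run to 1
  Position 6 ('c'): new char, reset run to 1
  Position 7 ('c'): continues run of 'c', length=2
  Position 8 ('b'): new char, reset run to 1
  Position 9 ('c'): new char, reset run to 1
  Position 10 ('a'): new char, reset run to 1
Longest run: 'b' with length 3

3
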